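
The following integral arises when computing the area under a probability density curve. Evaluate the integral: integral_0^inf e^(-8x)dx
integral_0^inf e^(-8x) dx=[-1/8*e^(-8x)]_0^inf
=0 - (-1/8)=1/8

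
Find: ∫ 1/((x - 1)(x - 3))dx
Partial fractions: 1/((x-1)(x-3))=A/(x-1)+B/(x-3)
A=-1/2, B=1/2
∫ [-1/2· 1/(x-1)+1/2· 1/(x-3)] dx
=(1/2)[ln|x-3| - ln|x-1|]+C

Answer: (1/2)·ln|(x-3)/(x-1)|+C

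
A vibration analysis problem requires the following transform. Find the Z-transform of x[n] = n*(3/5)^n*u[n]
Using the property Z{n * a^n * u[n]} = az/(z-a)^2
With a = 3/5: X(z) = (3/5)z/(z - 3/5)^2, |z| > 3/5

Answer: (3/5)z/(z - 3/5)^2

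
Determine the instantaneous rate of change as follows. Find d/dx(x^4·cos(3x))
Product rule: (fg)'=f'g+fg'
f=x^4, f'=4x^3
g=cos(3x), g'=-3·sin(3x)

Answer: 4x^3·cos(3x)-3x^4·sin(3x)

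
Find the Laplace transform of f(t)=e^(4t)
L{e^(at)} = 1/(s-a)
L{e^(4t)} = 1/(s-4)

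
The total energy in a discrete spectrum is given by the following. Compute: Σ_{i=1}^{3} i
Using formula: Σ i^1=n(n+1)/2=3·4/2=6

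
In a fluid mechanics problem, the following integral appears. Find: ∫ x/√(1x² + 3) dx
Let u=x² + 3, du=2x dx
∫ (1/2)·u^(-1/2) du=√u + C

Answer: √(x² + 3) + C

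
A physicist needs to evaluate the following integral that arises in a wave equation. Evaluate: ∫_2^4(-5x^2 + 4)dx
Step 1: Find antiderivative F(x)=(-5/3)x^3 + 4x
Step 2: F(4) - F(2)=-272/3 - (-16/3)=-256/3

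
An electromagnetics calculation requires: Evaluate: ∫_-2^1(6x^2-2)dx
Step 1: Find antiderivative F(x)=2x^3-2x
Step 2: F(1) - F(-2)=0 - (-12)=12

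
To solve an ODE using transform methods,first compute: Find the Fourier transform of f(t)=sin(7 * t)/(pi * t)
sin(W*t)/(pi*t)=(W/pi)*sinc(W*t/pi) is the impulse response of the ideal low-pass filter with cutoff W (here W=7).
Its Fourier transform is a rectangular function:
F(omega)=1 for |omega| < 7, 0 otherwise

Answer: rect(omega/14) [i.e., 1 for |omega| < 7, 0 otherwise]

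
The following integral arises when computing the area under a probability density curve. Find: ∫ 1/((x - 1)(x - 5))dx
Partial fractions: 1/((x-1)(x-5))=A/(x-1)+B/(x-5)
A=-1/4, B=1/4
∫ [-1/4· 1/(x-1)+1/4· 1/(x-5)] dx
=(1/4)[ln|x-5| - ln|x-1|]+C

Answer: (1/4)·ln|(x-5)/(x-1)|+C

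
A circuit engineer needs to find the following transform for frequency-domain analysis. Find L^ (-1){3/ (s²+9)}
L^(-1){w/(s²+w²)} = sin(wt)
Here w = 3

Answer: sin(3t)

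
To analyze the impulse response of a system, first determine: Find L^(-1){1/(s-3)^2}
L^(-1){1/(s-a)^n}=t^(n-1)·e^(at)/(n-1)!
Here a=3, n=2: t^1·e^(3t)/1

Answer: t·e^(3t)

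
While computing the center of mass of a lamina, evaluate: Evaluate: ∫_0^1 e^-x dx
Antiderivative: -e^-x
Evaluate: -(e^-1-1)

Answer: (e^-1-1)/(-1)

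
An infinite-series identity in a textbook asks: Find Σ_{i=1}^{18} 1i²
=1·n(n + 1)(2n + 1)/6=1·18·19·37/6=2109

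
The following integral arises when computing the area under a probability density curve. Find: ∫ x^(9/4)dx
Power rule: ∫ x^(9/4) dx = x^(13/4)/(13/4)+C

Answer: (4/13)·x^(13/4)+C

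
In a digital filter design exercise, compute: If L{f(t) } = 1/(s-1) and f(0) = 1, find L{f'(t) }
L{f'(t)} = s·F(s) - f(0) = s/(s-1)-1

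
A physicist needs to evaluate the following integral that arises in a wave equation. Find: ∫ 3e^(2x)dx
Since d/dx[e^(2x)] = 2e^(2x), we get 3/2 e^(2x) + C

Answer: (3/2)e^(2x) + C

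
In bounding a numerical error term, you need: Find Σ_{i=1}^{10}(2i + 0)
=2·Σ i+0·10=2·55+0=110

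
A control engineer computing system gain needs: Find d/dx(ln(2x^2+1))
Chain rule: d/dx[ln(u)] = u'/u where u = 2x^2+1
u' = 4x

Answer: (4x)/(2x^2+1)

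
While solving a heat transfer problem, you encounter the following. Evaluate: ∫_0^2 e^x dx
Antiderivative: e^x
Evaluate: (e^2 - 1)

Answer: e^2 - 1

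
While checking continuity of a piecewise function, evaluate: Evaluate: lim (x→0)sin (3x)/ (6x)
L'Hôpital (0/0): lim 3cos(3x)/6=3/6

Answer: 1/2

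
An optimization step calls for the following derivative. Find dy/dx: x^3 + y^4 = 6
Differentiate: 3x^2 + 4y^3·(dy/dx) = 0
dy/dx = -3x^2/(4y^3)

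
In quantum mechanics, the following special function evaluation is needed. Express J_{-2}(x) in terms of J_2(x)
For integer n: J_{-n}(x)=(-1)^n J_n(x)
With n=2: J_{-2}(x)=(-1)^2 J_2(x)=J_2(x)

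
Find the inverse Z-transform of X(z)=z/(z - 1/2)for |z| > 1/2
Standard pair: z/(z-a) <-> a^n*u[n] for causal signals
With a=1/2: x[n]=(1/2)^n*u[n]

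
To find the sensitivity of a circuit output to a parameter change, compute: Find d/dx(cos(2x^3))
Chain rule: d/dx[cos(u)]=-sin(u)·u' where u=2x^3
u'=6x^2

Answer: -6x^2·sin(2x^3)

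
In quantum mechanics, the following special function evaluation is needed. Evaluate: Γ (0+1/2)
Γ(1/2)=√π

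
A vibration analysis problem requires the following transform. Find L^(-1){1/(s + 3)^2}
L^(-1){1/(s-a)^n}=t^(n-1)·e^(at)/(n-1)!
Here a=-3, n=2: t^1·e^(-3t)/1

Answer: t·e^(-3t)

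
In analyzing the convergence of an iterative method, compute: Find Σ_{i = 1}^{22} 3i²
=3·n(n + 1)(2n + 1)/6=3·22·23·45/6=11385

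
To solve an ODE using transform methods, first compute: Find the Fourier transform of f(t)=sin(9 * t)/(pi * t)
sin(W*t)/(pi*t)=(W/pi)*sinc(W*t/pi) is the impulse response of the ideal low-pass filter with cutoff W (here W=9).
Its Fourier transform is a rectangular function:
F(omega)=1 for |omega| < 9, 0 otherwise

Answer: rect(omega/18) [i.e., 1 for |omega| < 9, 0 otherwise]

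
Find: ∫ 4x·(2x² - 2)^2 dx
Let u=2x² - 2, du=4x dx
∫ u^2 du=u^3/3 + C

Answer: (2x² - 2)^3/3 + C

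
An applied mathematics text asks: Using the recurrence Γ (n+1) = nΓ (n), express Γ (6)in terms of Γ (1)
Γ(6) = 5Γ(5) = 5·4Γ(4) = ... = 5!·Γ(1) = 120·Γ(1)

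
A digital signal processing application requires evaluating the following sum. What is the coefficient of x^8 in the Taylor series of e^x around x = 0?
Taylor series of e^x = Σ x^n/n!
Coefficient of x^8 = 1/8! = 1/40320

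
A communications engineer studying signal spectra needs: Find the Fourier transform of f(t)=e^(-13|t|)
Using the standard pair: F{e^(-a|t|)}=2a/(a^2 + omega^2)
With a=13: F(omega)=26/(169 + omega^2)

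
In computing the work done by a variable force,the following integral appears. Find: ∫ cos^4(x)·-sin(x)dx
Let u = cos(x), du = -sin(x) dx
∫ u^4 du = u^5/5 + C

Answer: cos^5(x)/5 + C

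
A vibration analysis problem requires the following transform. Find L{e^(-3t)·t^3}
First shifting: L{e^(at)f(t)}=F(s-a)
L{t^3}=6/s^4
Shift s → s+3: 6/(s+3)^4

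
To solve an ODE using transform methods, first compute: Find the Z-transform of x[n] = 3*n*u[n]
Z{n * u[n]} = z/(z-1)^2
By linearity: Z{3 * n * u[n]} = 3z/(z-1)^2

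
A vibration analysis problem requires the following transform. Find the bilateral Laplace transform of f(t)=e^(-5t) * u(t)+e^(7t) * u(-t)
For e^(-5t)*u(t): L=1/(s + 5), Re(s) > -5
For e^(7t)*u(-t): L=-1/(s-7), Re(s) < 7
Combined: F(s)=1/(s + 5) - 1/(s-7), -5 < Re(s) < 7

Answer: 1/(s + 5) - 1/(s-7), ROC: -5 < Re(s) < 7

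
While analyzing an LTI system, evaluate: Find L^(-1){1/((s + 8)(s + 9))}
Partial fractions: 1/((s + 8)(s + 9))=A/(s + 8) + B/(s + 9)
Cover-up: A=1/(s + 9)|_{s=-8}=1; B=1/(s + 8)|_{s=-9}=-1
L^(-1)=e^(-8t) - e^(-9t)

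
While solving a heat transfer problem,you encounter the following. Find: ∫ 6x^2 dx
Using power rule: ∫ 6x^2 dx=6/3 x^3 + C=2x^3 + C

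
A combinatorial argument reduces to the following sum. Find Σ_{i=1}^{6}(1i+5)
= 1·Σ i+5·6 = 1·21+30 = 51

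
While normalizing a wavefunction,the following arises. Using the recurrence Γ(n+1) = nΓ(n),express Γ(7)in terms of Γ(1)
Γ(7) = 6Γ(6) = 6·5Γ(5) = ... = 6!·Γ(1) = 720·Γ(1)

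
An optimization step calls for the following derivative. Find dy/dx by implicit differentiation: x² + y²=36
Differentiate both sides: 2x + 2y·(dy/dx)=0
Solve: dy/dx=-2x/(2y)=-x/y

Answer: dy/dx=-x/y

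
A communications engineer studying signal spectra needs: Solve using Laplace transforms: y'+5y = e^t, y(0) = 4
Take L: sY - 4 + 5Y=1/(s-1)
Y(s + 5)=1/(s-1) + 4
Y=1/((s-1)(s + 5)) + 4/(s + 5)
Partial fractions: 1/((s-1)(s + 5))=(1/6)/(s-1) - (1/6)/(s + 5)
So Y=(1/6)/(s-1) + (23/6)/(s + 5)
Inverse Laplace transform (L^(-1){1/(s-1)}=e^t, L^(-1){1/(s + 5)}=e^(-5t)):

Answer: y(t)=(1/6)·e^t + (23/6)·e^(-5t)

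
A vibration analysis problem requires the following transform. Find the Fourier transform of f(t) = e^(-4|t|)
Using the standard pair: F{e^(-a|t|)}=2a/(a^2 + omega^2)
With a=4: F(omega)=8/(16 + omega^2)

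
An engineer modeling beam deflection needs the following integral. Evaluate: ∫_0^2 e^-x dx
Antiderivative: -e^-x
Evaluate: -(e^-2 - 1)

Answer: (e^-2 - 1)/(-1)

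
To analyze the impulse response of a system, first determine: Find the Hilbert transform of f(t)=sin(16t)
The Hilbert transform shifts each frequency component by -pi/2.
H{sin(wt)}=-cos(wt)
With w=16: H{sin(16t)}=-cos(16t)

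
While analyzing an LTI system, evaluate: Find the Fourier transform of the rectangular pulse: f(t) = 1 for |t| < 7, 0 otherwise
F(omega) = integral from -7 to 7 of e^(-j*omega*t) dt
= 2*sin(7*omega)/omega = 14*sinc(7*omega/pi)

Answer: 2*sin(7*omega)/omega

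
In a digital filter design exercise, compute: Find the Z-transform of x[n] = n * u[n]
Standard pair: Z{n*u[n]}=z/(z-1)^2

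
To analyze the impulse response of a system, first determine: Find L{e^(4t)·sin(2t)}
First shifting: L{e^(at)f(t)} = F(s-a)
L{sin(2t)} = 2/(s²+4)
Shift: 2/((s-4)²+4)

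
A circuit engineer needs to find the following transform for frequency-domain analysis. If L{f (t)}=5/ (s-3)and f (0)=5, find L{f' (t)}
L{f'(t)} = s·F(s) - f(0) = 5s/(s-3) - 5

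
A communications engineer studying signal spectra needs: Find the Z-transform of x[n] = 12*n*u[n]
Z{n * u[n]}=z/(z-1)^2
By linearity: Z{12 * n * u[n]}=12z/(z-1)^2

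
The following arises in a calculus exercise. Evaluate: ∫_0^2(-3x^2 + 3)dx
Step 1: Find antiderivative F(x)=-x^3 + 3x
Step 2: F(2) - F(0)=-2 - (0)=-2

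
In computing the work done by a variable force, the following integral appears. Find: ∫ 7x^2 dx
Using power rule: ∫ 7x^2 dx = 7/3 x^3+C = (7/3)x^3+C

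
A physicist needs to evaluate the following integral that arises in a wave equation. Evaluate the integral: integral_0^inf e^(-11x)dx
integral_0^inf e^(-11x) dx=[-1/11 * e^(-11x)]_0^inf
=0 - (-1/11)=1/11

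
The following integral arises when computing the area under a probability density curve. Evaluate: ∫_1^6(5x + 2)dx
Step 1: Find antiderivative F(x) = (5/2)x^2 + 2x
Step 2: F(6) - F(1) = 102 - (9/2) = 195/2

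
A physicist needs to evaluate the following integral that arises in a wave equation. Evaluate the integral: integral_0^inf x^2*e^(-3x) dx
This is a Gamma integral. Substitute u=3x (du=3 dx):
integral_0^inf x^2*e^(-3x) dx=(1/3^3) integral_0^inf u^2*e^(-u) du
=Gamma(3)/3^3=2!/3^3=2/27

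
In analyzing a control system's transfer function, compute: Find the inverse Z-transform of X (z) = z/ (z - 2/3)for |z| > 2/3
Standard pair: z/(z-a) <-> a^n * u[n] for causal signals
With a = 2/3: x[n] = (2/3)^n * u[n]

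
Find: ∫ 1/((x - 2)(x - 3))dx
Partial fractions: 1/((x-2)(x-3))=A/(x-2)+B/(x-3)
A=-1, B=1
∫ [-1· 1/(x-2)+1· 1/(x-3)] dx
=(1)[ln|x-3| - ln|x-2|]+C

Answer: ln|(x-3)/(x-2)|+C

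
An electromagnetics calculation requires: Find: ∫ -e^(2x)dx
Since d/dx[e^(2x)]=2e^(2x), we get -1/2 e^(2x) + C

Answer: (-1/2)e^(2x) + C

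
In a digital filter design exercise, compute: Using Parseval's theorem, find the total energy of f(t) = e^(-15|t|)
Parseval's theorem: E = integral |f(t)|^2 dt = (1/2pi) integral |F(omega)|^2 domega
E = integral_{-inf}^{inf} e^(-30|t|) dt = 2 * integral_0^inf e^(-30t) dt = 2/(2 * 15) = 1/15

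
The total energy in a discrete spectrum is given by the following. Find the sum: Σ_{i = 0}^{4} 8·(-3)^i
Geometric series: S=a(1 - r^n)/(1 - r)
a=8, r=-3, n=5
S=8(1+243)/4=488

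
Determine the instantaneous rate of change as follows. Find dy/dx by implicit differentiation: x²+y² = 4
Differentiate both sides: 2x + 2y·(dy/dx) = 0
Solve: dy/dx = -2x/(2y) = -x/y

Answer: dy/dx = -x/y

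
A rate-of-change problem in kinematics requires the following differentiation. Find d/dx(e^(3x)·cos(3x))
Product rule: (fg)' = f'g + fg'
f = e^(3x), f' = 3·e^(3x)
g = cos(3x), g' = -3·sin(3x)

Answer: 3·e^(3x)·cos(3x) - 3·e^(3x)·sin(3x)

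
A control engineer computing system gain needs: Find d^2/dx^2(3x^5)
Apply power rule 2 times:
d^1: 15x^4
d^2: 60x^3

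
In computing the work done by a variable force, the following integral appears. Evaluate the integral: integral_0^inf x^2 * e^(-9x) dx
This is a Gamma integral. Substitute u=9x (du=9 dx):
integral_0^inf x^2 * e^(-9x) dx=(1/9^3) integral_0^inf u^2 * e^(-u) du
=Gamma(3)/9^3=2!/9^3=2/729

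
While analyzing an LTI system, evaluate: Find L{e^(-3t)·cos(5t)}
First shifting: L{e^(at)f(t)}=F(s-a)
L{cos(5t)}=s/(s²+25)
Shift: (s+3)/((s+3)²+25)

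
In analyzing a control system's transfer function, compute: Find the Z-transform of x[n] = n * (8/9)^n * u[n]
Using the property Z{n * a^n * u[n]}=az/(z-a)^2
With a=8/9: X(z)=(8/9)z/(z - 8/9)^2, |z| > 8/9

Answer: (8/9)z/(z - 8/9)^2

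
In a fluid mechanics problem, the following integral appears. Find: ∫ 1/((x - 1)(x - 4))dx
Partial fractions: 1/((x-1)(x-4)) = A/(x-1)+B/(x-4)
A = -1/3, B = 1/3
∫ [-1/3· 1/(x-1)+1/3· 1/(x-4)] dx
= (1/3)[ln|x-4| - ln|x-1|]+C

Answer: (1/3)·ln|(x-4)/(x-1)|+C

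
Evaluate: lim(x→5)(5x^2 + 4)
Polynomial is continuous, so substitute x=5:
5·5^2 + 4=129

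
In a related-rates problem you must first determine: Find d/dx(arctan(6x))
d/dx[arctan(u)]=u'/(1 + u²), u=6x, u'=6

Answer: 6/(1 + 36x²)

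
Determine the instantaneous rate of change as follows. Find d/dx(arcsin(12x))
d/dx[arcsin(u)] = u'/√(1-u²), u = 12x, u' = 12

Answer: 12/√(1-144x²)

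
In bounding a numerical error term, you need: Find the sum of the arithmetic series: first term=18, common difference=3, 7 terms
Last term: a_n = 18+(7-1)·3 = 36
Sum = n(a_1+a_n)/2 = 7(18+36)/2 = 189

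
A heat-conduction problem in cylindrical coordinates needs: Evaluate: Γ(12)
Γ(n) = (n-1)! for positive integers
Γ(12) = 11! = 39916800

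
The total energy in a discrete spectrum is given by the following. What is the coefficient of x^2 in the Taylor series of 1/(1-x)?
1/(1-x)=Σ x^n for |x|<1
All coefficients are 1

Answer: 1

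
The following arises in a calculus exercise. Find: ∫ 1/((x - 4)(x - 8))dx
Partial fractions: 1/((x-4)(x-8))=A/(x-4)+B/(x-8)
A=-1/4, B=1/4
∫ [-1/4· 1/(x-4)+1/4· 1/(x-8)] dx
=(1/4)[ln|x-8| - ln|x-4|]+C

Answer: (1/4)·ln|(x-8)/(x-4)|+C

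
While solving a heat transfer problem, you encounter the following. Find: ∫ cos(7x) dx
Using substitution u=7x: ∫ cos(u) du/7=sin(u)/7 + C

Answer: (1/7)sin(7x) + C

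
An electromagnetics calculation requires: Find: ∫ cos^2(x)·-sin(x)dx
Let u = cos(x), du = -sin(x) dx
∫ u^2 du = u^3/3+C

Answer: cos^3(x)/3+C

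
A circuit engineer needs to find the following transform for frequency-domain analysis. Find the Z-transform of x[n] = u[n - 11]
Using the time-shift property: Z{u[n-11]}=z^(-11) * z/(z-1)
=z^(-10)/(z-1)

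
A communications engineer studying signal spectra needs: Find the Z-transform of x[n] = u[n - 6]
Using the time-shift property: Z{u[n-6]}=z^(-6)*z/(z-1)
=z^(-5)/(z-1)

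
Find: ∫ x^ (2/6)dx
Power rule: ∫ x^(1/3) dx = x^(4/3)/(4/3)+C

Answer: (3/4)·x^(4/3)+C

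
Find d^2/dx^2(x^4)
Apply power rule 2 times:
d^1: 4x^3
d^2: 12x^2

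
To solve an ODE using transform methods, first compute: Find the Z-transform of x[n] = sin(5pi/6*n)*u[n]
Z{sin(w0 * n) * u[n]} = z * sin(w0)/(z^2-2z * cos(w0)+1)
With w0 = 5pi/6: X(z) = z * sin(5pi/6)/(z^2-2z * cos(5pi/6)+1)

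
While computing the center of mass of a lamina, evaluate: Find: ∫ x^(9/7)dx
Power rule: ∫ x^(9/7) dx=x^(16/7)/(16/7) + C

Answer: (7/16)·x^(16/7) + C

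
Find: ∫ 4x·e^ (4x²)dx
Let u=4x², du=8x dx
∫ (1/2)e^u du=e^u/2+C

Answer: e^(4x²)/2+C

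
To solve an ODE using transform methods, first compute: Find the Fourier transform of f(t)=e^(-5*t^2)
The Fourier transform of a Gaussian e^(-a*t^2) is sqrt(pi/a)*e^(-omega^2/(4a)).
With a=5: F(omega)=sqrt(pi/5)*e^(-omega^2/20)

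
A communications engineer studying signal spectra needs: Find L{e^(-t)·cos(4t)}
First shifting: L{e^(at)f(t)}=F(s-a)
L{cos(4t)}=s/(s²+16)
Shift: (s+1)/((s+1)²+16)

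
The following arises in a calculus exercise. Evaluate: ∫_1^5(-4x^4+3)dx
Step 1: Find antiderivative F(x)=(-4/5)x^5 + 3x
Step 2: F(5) - F(1)=-2485 - (11/5)=-12436/5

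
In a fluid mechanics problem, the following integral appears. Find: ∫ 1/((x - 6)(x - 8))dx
Partial fractions: 1/((x-6)(x-8)) = A/(x-6) + B/(x-8)
A = -1/2, B = 1/2
∫ [-1/2· 1/(x-6) + 1/2· 1/(x-8)] dx
= (1/2)[ln|x-8| - ln|x-6|] + C

Answer: (1/2)·ln|(x-8)/(x-6)| + C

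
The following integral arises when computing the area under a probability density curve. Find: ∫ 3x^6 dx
Using power rule: ∫ 3x^6 dx=3/7 x^7+C=(3/7)x^7+C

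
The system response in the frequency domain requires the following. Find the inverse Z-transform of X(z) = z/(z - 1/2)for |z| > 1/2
Standard pair: z/(z-a) <-> a^n*u[n] for causal signals
With a = 1/2: x[n] = (1/2)^n*u[n]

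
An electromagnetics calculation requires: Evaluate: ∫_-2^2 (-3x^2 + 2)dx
Step 1: Find antiderivative F(x) = -x^3+2x
Step 2: F(2) - F(-2) = -4 - (4) = -8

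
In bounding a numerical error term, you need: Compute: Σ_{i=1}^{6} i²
Using formula: Σ i^2=n(n + 1)(2n + 1)/6=6·7·13/6=91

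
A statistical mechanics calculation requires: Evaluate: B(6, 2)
B(x,y) = Γ(x)Γ(y)/Γ(x + y) = (x-1)!(y-1)!/(x + y-1)!
B(6,2) = 5!·1!/7! = 1/42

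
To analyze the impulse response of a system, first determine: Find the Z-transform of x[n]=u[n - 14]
Using the time-shift property: Z{u[n-14]}=z^(-14)*z/(z-1)
=z^(-13)/(z-1)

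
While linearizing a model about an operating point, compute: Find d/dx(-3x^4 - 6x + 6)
Power rule: d/dx(ax^n) = n·a·x^(n-1)
Term by term: -12·x^3-6

Answer: -12x^3-6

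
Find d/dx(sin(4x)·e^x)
Product rule: (fg)'=f'g+fg'
f=sin(4x), f'=4·cos(4x)
g=e^x, g'=e^x

Answer: 4·cos(4x)·e^x+sin(4x)·e^x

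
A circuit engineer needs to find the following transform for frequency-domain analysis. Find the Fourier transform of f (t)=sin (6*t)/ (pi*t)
sin(W * t)/(pi * t) = (W/pi) * sinc(W * t/pi) is the impulse response of the ideal low-pass filter with cutoff W (here W = 6).
Its Fourier transform is a rectangular function:
F(omega) = 1 for |omega| < 6, 0 otherwise

Answer: rect(omega/12) [i.e., 1 for |omega| < 6, 0 otherwise]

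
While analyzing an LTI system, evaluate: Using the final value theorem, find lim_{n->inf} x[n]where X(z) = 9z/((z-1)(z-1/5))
Final value theorem: lim x[n]=lim_{z->1} (z-1) * X(z)
(z-1) * X(z)=9z/(z-1/5)
As z->1: 9/(1-1/5)=9/(4/5)=45/4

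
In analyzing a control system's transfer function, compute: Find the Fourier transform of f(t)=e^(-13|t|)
Using the standard pair: F{e^(-a|t|)} = 2a/(a^2+omega^2)
With a = 13: F(omega) = 26/(169+omega^2)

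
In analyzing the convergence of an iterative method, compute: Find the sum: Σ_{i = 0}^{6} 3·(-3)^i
Geometric series: S=a(1 - r^n)/(1 - r)
a=3, r=-3, n=7
S=3(1 + 2187)/4=1641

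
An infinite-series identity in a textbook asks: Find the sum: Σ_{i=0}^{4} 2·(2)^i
Geometric series: S = a(1 - r^n)/(1 - r)
a = 2, r = 2, n = 5
S = 2(1 - 32)/-1 = 62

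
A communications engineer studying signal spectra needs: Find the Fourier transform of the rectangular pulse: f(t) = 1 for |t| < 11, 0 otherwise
F(omega)=integral from -11 to 11 of e^(-j*omega*t) dt
=2*sin(11*omega)/omega=22*sinc(11*omega/pi)

Answer: 2*sin(11*omega)/omega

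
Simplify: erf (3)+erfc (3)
By definition erfc(x) = 1 - erf(x)
erf(3)+erfc(3) = erf(3)+1 - erf(3) = 1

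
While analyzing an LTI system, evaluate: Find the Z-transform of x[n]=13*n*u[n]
Z{n*u[n]}=z/(z-1)^2
By linearity: Z{13*n*u[n]}=13z/(z-1)^2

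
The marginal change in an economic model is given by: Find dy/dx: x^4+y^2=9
Differentiate: 4x^3+2y·(dy/dx) = 0
dy/dx = -4x^3/(2y)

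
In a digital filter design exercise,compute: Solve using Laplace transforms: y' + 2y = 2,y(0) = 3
Take L of both sides: sY(s) - 3 + 2Y(s) = 2/s
Y(s)(s + 2) = 2/s + 3
Y(s) = 2/(s(s + 2)) + 3/(s + 2)
Partial fractions: 2/(s(s + 2)) = 1/s - 1/(s + 2)
So Y(s) = 1/s + 2/(s + 2)
Inverse transform (L^(-1){1/s} = 1, L^(-1){1/(s + 2)} = e^(-2t)):

Answer: y(t) = 1 + 2·e^(-2t)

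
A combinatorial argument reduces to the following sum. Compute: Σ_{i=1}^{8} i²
Using formula: Σ i^2 = n(n + 1)(2n + 1)/6 = 8·9·17/6 = 204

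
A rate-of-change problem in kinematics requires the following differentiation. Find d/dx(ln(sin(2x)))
Chain rule: d/dx[ln(u)] = u'/u where u = sin(2x)
u' = 2cos(2x)

Answer: (2cos(2x))/(sin(2x))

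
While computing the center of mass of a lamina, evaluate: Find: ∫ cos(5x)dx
Using substitution u = 5x: ∫ cos(u) du/5 = sin(u)/5+C

Answer: (1/5)sin(5x)+C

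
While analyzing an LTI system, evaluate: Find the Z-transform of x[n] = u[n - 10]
Using the time-shift property: Z{u[n-10]} = z^(-10)*z/(z-1)
= z^(-9)/(z-1)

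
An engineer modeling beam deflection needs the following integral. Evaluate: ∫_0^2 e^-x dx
Antiderivative: -e^-x
Evaluate: -(e^-2-1)

Answer: (e^-2-1)/(-1)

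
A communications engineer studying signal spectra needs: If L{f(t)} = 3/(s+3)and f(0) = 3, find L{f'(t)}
L{f'(t)} = s·F(s) - f(0) = 3s/(s+3)-3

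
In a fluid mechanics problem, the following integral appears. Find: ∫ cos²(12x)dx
Using identity cos²(u)=(1+cos(2u))/2:
∫ (1+cos(24x))/2 dx=x/2+sin(24x)/48+C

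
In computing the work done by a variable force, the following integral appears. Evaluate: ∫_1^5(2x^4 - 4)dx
Step 1: Find antiderivative F(x) = (2/5)x^5-4x
Step 2: F(5) - F(1) = 1230 - (-18/5) = 6168/5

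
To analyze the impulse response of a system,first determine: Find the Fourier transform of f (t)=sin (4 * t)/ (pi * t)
sin(W * t)/(pi * t) = (W/pi) * sinc(W * t/pi) is the impulse response of the ideal low-pass filter with cutoff W (here W = 4).
Its Fourier transform is a rectangular function:
F(omega) = 1 for |omega| < 4, 0 otherwise

Answer: rect(omega/8) [i.e., 1 for |omega| < 4, 0 otherwise]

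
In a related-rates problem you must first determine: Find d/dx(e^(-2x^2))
Chain rule: d/dx[e^u] = e^u · u' where u = -2x^2
u' = -4x

Answer: -4x·e^(-2x^2)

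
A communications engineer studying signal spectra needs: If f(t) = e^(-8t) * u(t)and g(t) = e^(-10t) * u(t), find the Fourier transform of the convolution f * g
By the convolution theorem: F{f * g}=F(omega) * G(omega)
F(omega)=1/(8+j * omega), G(omega)=1/(10+j * omega)
F{f * g}=1/((8+j * omega)(10+j * omega))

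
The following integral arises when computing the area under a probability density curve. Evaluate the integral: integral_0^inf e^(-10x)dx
integral_0^inf e^(-10x) dx=[-1/10*e^(-10x)]_0^inf
=0 - (-1/10)=1/10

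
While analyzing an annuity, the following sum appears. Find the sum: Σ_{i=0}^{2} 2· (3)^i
Geometric series: S=a(1 - r^n)/(1 - r)
a=2, r=3, n=3
S=2(1-27)/-2=26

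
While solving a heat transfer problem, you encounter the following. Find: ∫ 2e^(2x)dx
Since d/dx[e^(2x)] = 2e^(2x), we get 1 e^(2x)+C

Answer: e^(2x)+C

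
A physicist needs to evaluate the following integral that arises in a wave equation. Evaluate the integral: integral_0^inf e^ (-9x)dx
integral_0^inf e^(-9x) dx = [-1/9 * e^(-9x)]_0^inf
= 0 - (-1/9) = 1/9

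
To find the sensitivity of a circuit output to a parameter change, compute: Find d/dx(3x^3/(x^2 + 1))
Quotient rule: (f/g)' = (f'g - fg')/g²
f = 3x^3, f' = 9x^2
g = x^2 + 1, g' = 2x

Answer: (9x^2·(x^2 + 1) - 6x^4)/(x^2 + 1)²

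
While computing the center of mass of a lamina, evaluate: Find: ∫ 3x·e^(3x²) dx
Let u=3x², du=6x dx
∫ (1/2)e^u du=e^u/2 + C

Answer: e^(3x²)/2 + C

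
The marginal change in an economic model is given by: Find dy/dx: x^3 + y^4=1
Differentiate: 3x^2+4y^3·(dy/dx)=0
dy/dx=-3x^2/(4y^3)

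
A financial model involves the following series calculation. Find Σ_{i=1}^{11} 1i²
=1·n(n + 1)(2n + 1)/6=1·11·12·23/6=506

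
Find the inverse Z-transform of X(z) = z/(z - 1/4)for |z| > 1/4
Standard pair: z/(z-a) <-> a^n * u[n] for causal signals
With a=1/4: x[n]=(1/4)^n * u[n]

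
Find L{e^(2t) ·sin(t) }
First shifting: L{e^(at)f(t)}=F(s-a)
L{sin(t)}=1/(s²+1)
Shift: 1/((s-2)²+1)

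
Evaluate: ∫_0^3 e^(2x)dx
Antiderivative: (1/2)e^(2x)
Evaluate: (1/2)(e^6 - 1)

Answer: (e^6 - 1)/2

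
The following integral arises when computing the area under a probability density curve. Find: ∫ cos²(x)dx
Using identity cos²(u)=(1 + cos(2u))/2:
∫ (1 + cos(2x))/2 dx=x/2 + sin(2x)/4 + C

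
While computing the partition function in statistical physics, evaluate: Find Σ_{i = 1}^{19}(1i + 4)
= 1·Σ i+4·19 = 1·190+76 = 266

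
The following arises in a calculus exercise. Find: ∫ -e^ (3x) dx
Since d/dx[e^(3x)] = 3e^(3x), we get -1/3 e^(3x) + C

Answer: (-1/3)e^(3x) + C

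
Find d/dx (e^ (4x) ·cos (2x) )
Product rule: (fg)' = f'g + fg'
f = e^(4x), f' = 4·e^(4x)
g = cos(2x), g' = -2·sin(2x)

Answer: 4·e^(4x)·cos(2x) - 2·e^(4x)·sin(2x)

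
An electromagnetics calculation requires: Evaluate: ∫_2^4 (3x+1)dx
Step 1: Find antiderivative F(x) = (3/2)x^2+x
Step 2: F(4) - F(2) = 28 - (8) = 20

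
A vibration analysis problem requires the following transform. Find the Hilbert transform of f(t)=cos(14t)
The Hilbert transform shifts each frequency component by -pi/2.
H{cos(wt)} = sin(wt)
With w = 14: H{cos(14t)} = sin(14t)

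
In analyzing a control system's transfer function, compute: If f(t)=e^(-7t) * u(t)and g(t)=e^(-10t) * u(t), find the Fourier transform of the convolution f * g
By the convolution theorem: F{f*g}=F(omega)*G(omega)
F(omega)=1/(7+j*omega), G(omega)=1/(10+j*omega)
F{f*g}=1/((7+j*omega)(10+j*omega))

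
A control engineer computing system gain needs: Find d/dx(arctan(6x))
d/dx[arctan(u)] = u'/(1+u²), u = 6x, u' = 6

Answer: 6/(1+36x²)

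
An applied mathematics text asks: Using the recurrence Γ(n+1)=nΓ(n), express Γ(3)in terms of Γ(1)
Γ(3)=2Γ(2)=2·1Γ(1)=...=2!·Γ(1)=2·Γ(1)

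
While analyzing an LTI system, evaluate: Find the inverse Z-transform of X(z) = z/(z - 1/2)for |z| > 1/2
Standard pair: z/(z-a) <-> a^n * u[n] for causal signals
With a = 1/2: x[n] = (1/2)^n * u[n]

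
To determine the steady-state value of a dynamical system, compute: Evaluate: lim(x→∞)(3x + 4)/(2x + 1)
Divide numerator and denominator by x:
lim (3+4/x)/(2+1/x)=3/2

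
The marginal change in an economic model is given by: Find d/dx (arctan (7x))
d/dx[arctan(u)]=u'/(1 + u²), u=7x, u'=7

Answer: 7/(1 + 49x²)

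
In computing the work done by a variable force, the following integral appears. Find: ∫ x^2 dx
Using power rule: ∫ x^2 dx = 1/3 x^3 + C = (1/3)x^3 + C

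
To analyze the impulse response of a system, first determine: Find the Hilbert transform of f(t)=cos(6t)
The Hilbert transform shifts each frequency component by -pi/2.
H{cos(wt)}=sin(wt)
With w=6: H{cos(6t)}=sin(6t)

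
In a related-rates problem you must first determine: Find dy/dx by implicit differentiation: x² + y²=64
Differentiate both sides: 2x+2y·(dy/dx)=0
Solve: dy/dx=-2x/(2y)=-x/y

Answer: dy/dx=-x/y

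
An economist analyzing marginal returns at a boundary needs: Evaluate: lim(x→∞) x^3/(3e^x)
Apply L'Hôpital 3 times (∞/∞ each time):
Eventually get 3!/(3e^x) → 0

Answer: 0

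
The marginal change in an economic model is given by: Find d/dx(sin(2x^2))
Chain rule: d/dx[sin(u)] = cos(u)·u' where u = 2x^2
u' = 4x

Answer: 4x·cos(2x^2)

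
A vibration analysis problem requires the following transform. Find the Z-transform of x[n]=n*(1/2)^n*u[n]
Using the property Z{n*a^n*u[n]} = az/(z-a)^2
With a = 1/2: X(z) = (1/2)z/(z - 1/2)^2, |z| > 1/2

Answer: (1/2)z/(z - 1/2)^2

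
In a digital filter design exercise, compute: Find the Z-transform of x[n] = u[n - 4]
Using the time-shift property: Z{u[n-4]} = z^(-4) * z/(z-1)
= z^(-3)/(z-1)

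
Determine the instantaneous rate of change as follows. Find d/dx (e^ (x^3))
Chain rule: d/dx[e^u] = e^u · u' where u = x^3
u' = 3x^2

Answer: 3x^2·e^(x^3)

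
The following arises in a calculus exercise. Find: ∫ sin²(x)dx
Using identity sin²(u)=(1 - cos(2u))/2:
∫ (1 - cos(2x))/2 dx=x/2 - sin(2x)/4 + C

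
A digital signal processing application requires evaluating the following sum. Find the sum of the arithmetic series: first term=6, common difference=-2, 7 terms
Last term: a_n = 6 + (7 - 1)·-2 = -6
Sum = n(a_1 + a_n)/2 = 7(6 + (-6))/2 = 0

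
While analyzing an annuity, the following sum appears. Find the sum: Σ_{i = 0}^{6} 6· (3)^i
Geometric series: S = a(1 - r^n)/(1 - r)
a = 6, r = 3, n = 7
S = 6(1 - 2187)/-2 = 6558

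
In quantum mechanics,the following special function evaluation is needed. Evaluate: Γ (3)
Γ(n)=(n-1)! for positive integers
Γ(3)=2!=2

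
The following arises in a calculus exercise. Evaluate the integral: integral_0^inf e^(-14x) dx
integral_0^inf e^(-14x) dx=[-1/14*e^(-14x)]_0^inf
=0 - (-1/14)=1/14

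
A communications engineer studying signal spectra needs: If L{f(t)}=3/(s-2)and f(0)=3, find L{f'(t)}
L{f'(t)}=s·F(s) - f(0)=3s/(s-2)-3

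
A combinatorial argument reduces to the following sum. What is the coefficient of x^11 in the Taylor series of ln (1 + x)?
ln(1 + x)=Σ (-1)^(n + 1) x^n/n
Coefficient of x^11=(-1)^12/11=1/11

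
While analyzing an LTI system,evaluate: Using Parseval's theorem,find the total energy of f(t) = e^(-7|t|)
Parseval's theorem: E=integral |f(t)|^2 dt=(1/2pi) integral |F(omega)|^2 domega
E=integral_{-inf}^{inf} e^(-14|t|) dt=2 * integral_0^inf e^(-14t) dt=2/(2 * 7)=1/7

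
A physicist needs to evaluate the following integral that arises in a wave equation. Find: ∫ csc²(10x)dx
Since d/dx[-cot(10x)]=10csc²(10x), integral=-cot(10x)/10+C

Answer: (-1/10)cot(10x)+C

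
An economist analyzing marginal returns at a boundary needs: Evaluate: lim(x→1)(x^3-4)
Polynomial is continuous, so substitute x=1:
1·1^3-4=-3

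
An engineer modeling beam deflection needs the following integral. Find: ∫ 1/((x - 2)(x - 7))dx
Partial fractions: 1/((x-2)(x-7)) = A/(x-2)+B/(x-7)
A = -1/5, B = 1/5
∫ [-1/5· 1/(x-2)+1/5· 1/(x-7)] dx
= (1/5)[ln|x-7| - ln|x-2|]+C

Answer: (1/5)·ln|(x-7)/(x-2)|+C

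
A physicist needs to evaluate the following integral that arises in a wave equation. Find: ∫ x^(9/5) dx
Power rule: ∫ x^(9/5) dx = x^(14/5)/(14/5)+C

Answer: (5/14)·x^(14/5)+C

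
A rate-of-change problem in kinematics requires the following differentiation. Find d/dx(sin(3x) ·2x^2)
Product rule: (fg)' = f'g + fg'
f = sin(3x), f' = 3·cos(3x)
g = 2x^2, g' = 4x

Answer: 6·cos(3x)·x^2 + 4·sin(3x)·x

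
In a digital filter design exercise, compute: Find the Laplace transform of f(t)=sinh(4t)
L{sinh(at)} = a/(s²-a²)
L{sinh(4t)} = 4/(s²-16)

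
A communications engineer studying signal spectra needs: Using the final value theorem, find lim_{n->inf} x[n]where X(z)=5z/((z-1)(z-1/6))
Final value theorem: lim x[n]=lim_{z->1} (z-1)*X(z)
(z-1)*X(z)=5z/(z-1/6)
As z->1: 5/(1 - 1/6)=5/(5/6)=6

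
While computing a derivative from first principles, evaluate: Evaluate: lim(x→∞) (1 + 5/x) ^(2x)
Rewrite as [(1 + 5/x)^x]^2.
lim(1 + 5/x)^x=e^5, so limit=(e^5)^2=e^10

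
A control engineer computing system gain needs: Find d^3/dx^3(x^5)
Apply power rule 3 times:
d^1: 5x^4
d^2: 20x^3
d^3: 60x^2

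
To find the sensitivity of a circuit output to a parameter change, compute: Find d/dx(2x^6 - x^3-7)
Power rule: d/dx(ax^n) = n·a·x^(n-1)
Term by term: 12·x^5-3·x^2

Answer: 12x^5-3x^2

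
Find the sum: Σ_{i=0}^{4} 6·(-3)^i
Geometric series: S=a(1 - r^n)/(1 - r)
a=6, r=-3, n=5
S=6(1 + 243)/4=366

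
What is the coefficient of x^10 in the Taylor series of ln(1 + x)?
ln(1+x)=Σ (-1)^(n+1) x^n/n
Coefficient of x^10=(-1)^11/10=-1/10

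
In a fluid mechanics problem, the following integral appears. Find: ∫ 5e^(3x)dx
Since d/dx[e^(3x)]=3e^(3x), we get 5/3 e^(3x) + C

Answer: (5/3)e^(3x) + C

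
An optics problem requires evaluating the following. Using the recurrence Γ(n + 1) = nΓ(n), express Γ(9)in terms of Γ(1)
Γ(9)=8Γ(8)=8·7Γ(7)=...=8!·Γ(1)=40320·Γ(1)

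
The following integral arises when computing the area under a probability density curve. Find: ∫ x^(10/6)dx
Power rule: ∫ x^(5/3) dx = x^(8/3)/(8/3) + C

Answer: (3/8)·x^(8/3) + C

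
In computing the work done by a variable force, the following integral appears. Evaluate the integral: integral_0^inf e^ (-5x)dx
integral_0^inf e^(-5x) dx=[-1/5*e^(-5x)]_0^inf
=0 - (-1/5)=1/5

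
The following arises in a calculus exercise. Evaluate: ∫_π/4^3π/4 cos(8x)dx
Antiderivative: sin(8x)/8
Evaluate at bounds: [sin(8·3π/4)/8] - [sin(8·π/4)/8]
=((0) - (0))/8=0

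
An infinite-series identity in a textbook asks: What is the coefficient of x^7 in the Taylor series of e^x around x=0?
Taylor series of e^x = Σ x^n/n!
Coefficient of x^7 = 1/7! = 1/5040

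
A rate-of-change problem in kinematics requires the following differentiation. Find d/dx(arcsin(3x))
d/dx[arcsin(u)]=u'/√(1-u²), u=3x, u'=3

Answer: 3/√(1 - 9x²)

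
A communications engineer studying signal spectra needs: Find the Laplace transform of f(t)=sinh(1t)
L{sinh(at)}=a/(s²-a²)
L{sinh(1t)}=1/(s²-1)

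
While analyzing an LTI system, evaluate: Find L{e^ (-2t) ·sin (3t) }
First shifting: L{e^(at)f(t)}=F(s-a)
L{sin(3t)}=3/(s² + 9)
Shift: 3/((s + 2)² + 9)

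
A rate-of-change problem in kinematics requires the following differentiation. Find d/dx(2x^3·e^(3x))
Product rule: (fg)' = f'g + fg'
f = 2x^3, f' = 6x^2
g = e^(3x), g' = 3·e^(3x)

Answer: 6x^2·e^(3x) + 6x^3·e^(3x)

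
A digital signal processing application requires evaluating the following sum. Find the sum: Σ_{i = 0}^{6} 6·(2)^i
Geometric series: S=a(1 - r^n)/(1 - r)
a=6, r=2, n=7
S=6(1-128)/-1=762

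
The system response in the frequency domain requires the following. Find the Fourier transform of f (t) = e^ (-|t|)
Using the standard pair: F{e^(-a|t|)} = 2a/(a^2+omega^2)
With a = 1: F(omega) = 2/(1+omega^2)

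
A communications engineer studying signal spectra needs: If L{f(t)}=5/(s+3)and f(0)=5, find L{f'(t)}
L{f'(t)}=s·F(s) - f(0)=5s/(s + 3) - 5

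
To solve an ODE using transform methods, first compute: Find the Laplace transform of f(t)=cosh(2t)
L{cosh(at)}=s/(s²-a²)
L{cosh(2t)}=s/(s²-4)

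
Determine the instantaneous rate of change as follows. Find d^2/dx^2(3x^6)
Apply power rule 2 times:
d^1: 18x^5
d^2: 90x^4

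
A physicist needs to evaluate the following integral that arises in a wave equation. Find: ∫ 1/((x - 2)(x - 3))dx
Partial fractions: 1/((x-2)(x-3)) = A/(x-2) + B/(x-3)
A = -1, B = 1
∫ [-1· 1/(x-2) + 1· 1/(x-3)] dx
= (1)[ln|x-3| - ln|x-2|] + C

Answer: ln|(x-3)/(x-2)| + C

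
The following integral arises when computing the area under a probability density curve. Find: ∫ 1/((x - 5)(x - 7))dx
Partial fractions: 1/((x-5)(x-7)) = A/(x-5) + B/(x-7)
A = -1/2, B = 1/2
∫ [-1/2· 1/(x-5) + 1/2· 1/(x-7)] dx
= (1/2)[ln|x-7| - ln|x-5|] + C

Answer: (1/2)·ln|(x-7)/(x-5)| + C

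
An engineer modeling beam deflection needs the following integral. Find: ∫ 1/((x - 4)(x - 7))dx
Partial fractions: 1/((x-4)(x-7))=A/(x-4)+B/(x-7)
A=-1/3, B=1/3
∫ [-1/3· 1/(x-4)+1/3· 1/(x-7)] dx
=(1/3)[ln|x-7| - ln|x-4|]+C

Answer: (1/3)·ln|(x-7)/(x-4)|+C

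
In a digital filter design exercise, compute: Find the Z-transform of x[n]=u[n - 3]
Using the time-shift property: Z{u[n-3]} = z^(-3)*z/(z-1)
= z^(-2)/(z-1)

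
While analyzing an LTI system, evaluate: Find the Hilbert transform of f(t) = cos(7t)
The Hilbert transform shifts each frequency component by -pi/2.
H{cos(wt)} = sin(wt)
With w = 7: H{cos(7t)} = sin(7t)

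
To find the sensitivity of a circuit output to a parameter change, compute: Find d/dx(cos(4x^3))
Chain rule: d/dx[cos(u)] = -sin(u)·u' where u = 4x^3
u' = 12x^2

Answer: -12x^2·sin(4x^3)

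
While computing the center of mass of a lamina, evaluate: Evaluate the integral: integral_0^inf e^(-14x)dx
integral_0^inf e^(-14x) dx = [-1/14 * e^(-14x)]_0^inf
= 0 - (-1/14) = 1/14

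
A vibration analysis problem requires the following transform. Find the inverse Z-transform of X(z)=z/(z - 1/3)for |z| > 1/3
Standard pair: z/(z-a) <-> a^n * u[n] for causal signals
With a = 1/3: x[n] = (1/3)^n * u[n]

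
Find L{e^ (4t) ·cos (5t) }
First shifting: L{e^(at)f(t)}=F(s-a)
L{cos(5t)}=s/(s² + 25)
Shift: (s-4)/((s-4)² + 25)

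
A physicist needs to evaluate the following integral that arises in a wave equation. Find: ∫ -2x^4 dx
Using power rule: ∫ -2x^4 dx=-2/5 x^5+C=(-2/5)x^5+C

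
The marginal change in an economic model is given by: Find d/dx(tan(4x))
Chain rule: d/dx[tan(u)]=sec²(u)·u' where u=4x
u'=4

Answer: 4·sec²(4x)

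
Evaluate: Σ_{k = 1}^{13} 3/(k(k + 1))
Partial fractions: 3/(k(k + 1))=3/k - 3/(k + 1)
Telescoping sum: 3(1 - 1/14)=3·13/14

Answer: 39/14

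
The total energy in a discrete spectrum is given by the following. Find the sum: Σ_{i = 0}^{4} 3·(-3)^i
Geometric series: S = a(1 - r^n)/(1 - r)
a = 3, r = -3, n = 5
S = 3(1+243)/4 = 183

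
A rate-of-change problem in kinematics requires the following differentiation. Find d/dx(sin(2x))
Chain rule: d/dx[sin(u)]=cos(u)·u' where u=2x
u'=2

Answer: 2·cos(2x)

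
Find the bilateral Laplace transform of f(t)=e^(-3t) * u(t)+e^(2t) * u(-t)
For e^(-3t) * u(t): L=1/(s+3), Re(s) > -3
For e^(2t) * u(-t): L=-1/(s-2), Re(s) < 2
Combined: F(s)=1/(s+3)-1/(s-2), -3 < Re(s) < 2

Answer: 1/(s+3)-1/(s-2), ROC: -3 < Re(s) < 2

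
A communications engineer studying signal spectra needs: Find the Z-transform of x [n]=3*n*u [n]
Z{n * u[n]}=z/(z-1)^2
By linearity: Z{3 * n * u[n]}=3z/(z-1)^2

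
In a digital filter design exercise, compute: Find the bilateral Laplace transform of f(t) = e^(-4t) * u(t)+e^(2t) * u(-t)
For e^(-4t)*u(t): L = 1/(s + 4), Re(s) > -4
For e^(2t)*u(-t): L = -1/(s-2), Re(s) < 2
Combined: F(s) = 1/(s + 4) - 1/(s-2), -4 < Re(s) < 2

Answer: 1/(s + 4) - 1/(s-2), ROC: -4 < Re(s) < 2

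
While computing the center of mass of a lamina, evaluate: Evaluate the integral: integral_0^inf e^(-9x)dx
integral_0^inf e^(-9x) dx=[-1/9 * e^(-9x)]_0^inf
=0 - (-1/9)=1/9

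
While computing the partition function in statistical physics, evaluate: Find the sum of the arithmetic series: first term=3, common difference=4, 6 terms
Last term: a_n = 3+(6-1)·4 = 23
Sum = n(a_1+a_n)/2 = 6(3+23)/2 = 78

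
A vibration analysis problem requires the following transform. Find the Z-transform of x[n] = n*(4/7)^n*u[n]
Using the property Z{n * a^n * u[n]} = az/(z-a)^2
With a = 4/7: X(z) = (4/7)z/(z - 4/7)^2, |z| > 4/7

Answer: (4/7)z/(z - 4/7)^2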